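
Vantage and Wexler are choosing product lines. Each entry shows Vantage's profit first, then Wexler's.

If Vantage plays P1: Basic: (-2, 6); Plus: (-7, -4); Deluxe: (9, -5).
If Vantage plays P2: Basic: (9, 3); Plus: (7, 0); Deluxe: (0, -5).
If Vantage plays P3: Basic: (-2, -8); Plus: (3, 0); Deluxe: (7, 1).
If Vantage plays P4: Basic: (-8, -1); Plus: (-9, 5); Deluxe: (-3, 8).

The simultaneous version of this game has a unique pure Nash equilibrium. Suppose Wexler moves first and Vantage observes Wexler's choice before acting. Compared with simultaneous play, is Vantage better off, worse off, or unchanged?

unchanged

Vantage best-responds to each possible Wexler move:
- Basic: BR = P2, leader payoff 3.
- Plus: BR = P2, leader payoff 0.
- Deluxe: BR = P1, leader payoff -5.
Maximizing over 3, 0, -5, Wexler chooses Basic. Subgame-perfect outcome: (P2, Basic) with payoffs (9, 3).
For the simultaneous game, intersect best replies.
Vantage's best replies: Basic→P2; Plus→P2; Deluxe→P1.
Wexler's best replies: P1→Basic; P2→Basic; P3→Deluxe; P4→Deluxe.
Only (P2, Basic) has each player best-responding; Nash payoffs (9, 3).
Vantage earns 9 sequentially versus 9 at the Nash outcome: unchanged.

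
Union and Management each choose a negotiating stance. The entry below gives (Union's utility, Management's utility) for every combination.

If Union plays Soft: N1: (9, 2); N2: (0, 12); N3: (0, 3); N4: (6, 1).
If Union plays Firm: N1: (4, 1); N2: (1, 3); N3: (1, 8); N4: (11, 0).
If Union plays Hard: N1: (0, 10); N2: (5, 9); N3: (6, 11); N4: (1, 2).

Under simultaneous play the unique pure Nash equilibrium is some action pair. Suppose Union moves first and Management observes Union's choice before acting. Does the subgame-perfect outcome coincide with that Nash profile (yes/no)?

yes

Backward induction with Union moving first.
- Soft: BR = N2, leader payoff 0.
- Firm: BR = N3, leader payoff 1.
- Hard: BR = N3, leader payoff 6.
Union's induced payoffs are 0, 1, 6, so Union commits to Hard. Subgame-perfect outcome: (Hard, N3) with payoffs (6, 11).
Now find the simultaneous Nash equilibrium.
Union's best replies: N1→Soft; N2→Hard; N3→Hard; N4→Firm.
Management's best replies: Soft→N2; Firm→N3; Hard→N3.
Only (Hard, N3) has each player best-responding; Nash payoffs (6, 11).
Sequential outcome (Hard, N3) coincides with the Nash profile (Hard, N3).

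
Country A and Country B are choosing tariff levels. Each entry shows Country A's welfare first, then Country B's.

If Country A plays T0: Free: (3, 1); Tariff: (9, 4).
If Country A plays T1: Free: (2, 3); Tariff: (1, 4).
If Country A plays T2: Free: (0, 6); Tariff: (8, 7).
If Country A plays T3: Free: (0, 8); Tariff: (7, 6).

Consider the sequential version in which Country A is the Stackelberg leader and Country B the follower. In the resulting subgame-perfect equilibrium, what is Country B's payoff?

Country B best-responds to each possible Country A move:
- T0 → Country B plays Tariff (best of 1, 4); Country A gets 9.
- T1 → Country B plays Tariff (best of 3, 4); Country A gets 1.
- T2 → Country B plays Tariff (best of 6, 7); Country A gets 8.
- T3 → Country B plays Free (best of 8, 6); Country A gets 0.
Among 9, 1, 8, 0, the best is 9 at T0. Subgame-perfect outcome: (T0, Tariff) with payoffs (9, 4).

4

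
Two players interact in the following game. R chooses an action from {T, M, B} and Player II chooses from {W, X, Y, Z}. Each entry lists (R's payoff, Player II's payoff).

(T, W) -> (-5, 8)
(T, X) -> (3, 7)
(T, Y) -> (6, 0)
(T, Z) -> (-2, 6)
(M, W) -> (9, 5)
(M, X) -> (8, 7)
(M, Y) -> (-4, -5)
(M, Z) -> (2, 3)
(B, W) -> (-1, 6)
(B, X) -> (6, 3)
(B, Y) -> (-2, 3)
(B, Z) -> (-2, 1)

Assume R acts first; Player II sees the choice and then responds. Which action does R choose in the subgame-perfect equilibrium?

Backward induction with R moving first.
- T → Player II plays W (best of 8, 7, 0, 6); R gets -5.
- M → Player II plays X (best of 5, 7, -5, 3); R gets 8.
- B → Player II plays W (best of 6, 3, 3, 1); R gets -1.
R's induced payoffs are -5, 8, -1, so R commits to M. Subgame-perfect outcome: (M, X) with payoffs (8, 7).

M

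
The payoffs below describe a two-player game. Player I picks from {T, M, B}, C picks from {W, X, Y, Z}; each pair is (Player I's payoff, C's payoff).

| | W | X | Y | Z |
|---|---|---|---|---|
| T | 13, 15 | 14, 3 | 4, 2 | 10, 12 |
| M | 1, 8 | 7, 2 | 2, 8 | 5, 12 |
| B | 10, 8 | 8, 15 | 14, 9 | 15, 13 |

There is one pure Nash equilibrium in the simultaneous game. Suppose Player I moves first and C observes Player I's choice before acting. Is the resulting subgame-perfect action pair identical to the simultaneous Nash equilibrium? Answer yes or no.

yes

C best-responds to each possible Player I move:
- T: BR = W, leader payoff 13.
- M: BR = Z, leader payoff 5.
- B: BR = X, leader payoff 8.
Player I's induced payoffs are 13, 5, 8, so Player I commits to T. Subgame-perfect outcome: (T, W) with payoffs (13, 15).
Under simultaneous play:
Player I's best replies: W→T; X→T; Y→B; Z→B.
C's best replies: T→W; M→Z; B→X.
Only (T, W) has each player best-responding; Nash payoffs (13, 15).
Sequential outcome (T, W) coincides with the Nash profile (T, W).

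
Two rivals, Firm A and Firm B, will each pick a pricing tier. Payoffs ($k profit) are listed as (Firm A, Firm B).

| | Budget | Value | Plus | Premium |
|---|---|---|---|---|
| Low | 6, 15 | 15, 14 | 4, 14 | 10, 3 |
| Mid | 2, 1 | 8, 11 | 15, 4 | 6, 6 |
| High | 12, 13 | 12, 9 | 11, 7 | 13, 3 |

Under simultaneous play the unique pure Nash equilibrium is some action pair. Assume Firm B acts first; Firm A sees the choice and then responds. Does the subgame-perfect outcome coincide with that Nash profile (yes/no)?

Backward induction with Firm B moving first.
- Budget → Firm A plays High (best of 6, 2, 12); Firm B gets 13.
- Value → Firm A plays Low (best of 15, 8, 12); Firm B gets 14.
- Plus → Firm A plays Mid (best of 4, 15, 11); Firm B gets 4.
- Premium → Firm A plays High (best of 10, 6, 13); Firm B gets 3.
Among 13, 14, 4, 3, the best is 14 at Value. Subgame-perfect outcome: (Low, Value) with payoffs (15, 14).
Now find the simultaneous Nash equilibrium.
Firm A's best replies: Budget→High; Value→Low; Plus→Mid; Premium→High.
Firm B's best replies: Low→Budget; Mid→Value; High→Budget.
The unique mutual best reply is (High, Budget), giving (12, 13).
Sequential outcome (Low, Value) differs from the Nash profile (High, Budget).

no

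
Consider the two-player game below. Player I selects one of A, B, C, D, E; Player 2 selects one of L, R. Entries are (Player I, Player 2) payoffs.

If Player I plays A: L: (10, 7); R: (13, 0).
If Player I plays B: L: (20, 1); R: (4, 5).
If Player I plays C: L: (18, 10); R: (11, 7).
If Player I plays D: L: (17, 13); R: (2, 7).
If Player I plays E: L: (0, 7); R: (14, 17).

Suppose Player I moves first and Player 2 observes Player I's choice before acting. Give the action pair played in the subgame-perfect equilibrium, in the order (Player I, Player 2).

Solve by backward induction (Player I leads).
- A: BR = L, leader payoff 10.
- B: BR = R, leader payoff 4.
- C: BR = L, leader payoff 18.
- D: BR = L, leader payoff 17.
- E: BR = R, leader payoff 14.
Maximizing over 10, 4, 18, 17, 14, Player I chooses C. Subgame-perfect outcome: (C, L) with payoffs (18, 10).

(C, L)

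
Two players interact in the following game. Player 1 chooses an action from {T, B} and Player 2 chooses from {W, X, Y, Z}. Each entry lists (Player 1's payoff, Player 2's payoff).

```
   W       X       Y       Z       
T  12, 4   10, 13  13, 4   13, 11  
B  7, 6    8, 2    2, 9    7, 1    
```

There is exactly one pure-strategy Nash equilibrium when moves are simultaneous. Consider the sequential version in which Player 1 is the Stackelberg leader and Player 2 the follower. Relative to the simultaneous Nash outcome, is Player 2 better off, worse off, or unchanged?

unchanged

Backward induction with Player 1 moving first.
- T: Player 2 compares 4, 13, 4, 11 and picks X; Player 1 would get 10.
- B: Player 2 compares 6, 2, 9, 1 and picks Y; Player 1 would get 2.
Maximizing over 10, 2, Player 1 chooses T. Subgame-perfect outcome: (T, X) with payoffs (10, 13).
For the simultaneous game, intersect best replies.
Player 1's best replies: W→T; X→T; Y→T; Z→T.
Player 2's best replies: T→X; B→Y.
Only (T, X) has each player best-responding; Nash payoffs (10, 13).
Player 2 earns 13 sequentially versus 13 at the Nash outcome: unchanged.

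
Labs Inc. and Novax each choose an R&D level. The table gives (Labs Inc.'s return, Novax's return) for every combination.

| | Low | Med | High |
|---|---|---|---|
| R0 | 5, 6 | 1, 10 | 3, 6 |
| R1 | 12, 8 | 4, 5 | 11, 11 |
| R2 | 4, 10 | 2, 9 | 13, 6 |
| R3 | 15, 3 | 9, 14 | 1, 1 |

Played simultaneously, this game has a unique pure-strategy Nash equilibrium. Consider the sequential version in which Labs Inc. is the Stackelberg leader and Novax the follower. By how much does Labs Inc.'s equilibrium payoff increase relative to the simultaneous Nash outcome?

Solve by backward induction (Labs Inc. leads).
- R0 → Novax plays Med (best of 6, 10, 6); Labs Inc. gets 1.
- R1 → Novax plays High (best of 8, 5, 11); Labs Inc. gets 11.
- R2 → Novax plays Low (best of 10, 9, 6); Labs Inc. gets 4.
- R3 → Novax plays Med (best of 3, 14, 1); Labs Inc. gets 9.
Labs Inc.'s induced payoffs are 1, 11, 4, 9, so Labs Inc. commits to R1. Subgame-perfect outcome: (R1, High) with payoffs (11, 11).
Under simultaneous play:
Labs Inc.'s best replies: Low→R3; Med→R3; High→R2.
Novax's best replies: R0→Med; R1→High; R2→Low; R3→Med.
Only (R3, Med) has each player best-responding; Nash payoffs (9, 14).
Labs Inc.'s commitment gain: 11 − 9 = 2.

2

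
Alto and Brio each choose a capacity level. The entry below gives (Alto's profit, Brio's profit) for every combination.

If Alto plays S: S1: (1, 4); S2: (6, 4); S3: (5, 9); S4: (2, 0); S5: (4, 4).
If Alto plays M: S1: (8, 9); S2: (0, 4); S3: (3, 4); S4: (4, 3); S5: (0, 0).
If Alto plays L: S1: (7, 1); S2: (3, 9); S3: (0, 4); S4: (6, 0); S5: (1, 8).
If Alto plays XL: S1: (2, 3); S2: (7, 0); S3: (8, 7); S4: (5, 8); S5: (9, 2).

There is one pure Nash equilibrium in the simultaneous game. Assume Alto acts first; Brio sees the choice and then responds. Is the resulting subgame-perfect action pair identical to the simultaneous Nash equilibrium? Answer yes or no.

Backward induction with Alto moving first.
- S → Brio plays S3 (best of 4, 4, 9, 0, 4); Alto gets 5.
- M → Brio plays S1 (best of 9, 4, 4, 3, 0); Alto gets 8.
- L → Brio plays S2 (best of 1, 9, 4, 0, 8); Alto gets 3.
- XL → Brio plays S4 (best of 3, 0, 7, 8, 2); Alto gets 5.
Alto's induced payoffs are 5, 8, 3, 5, so Alto commits to M. Subgame-perfect outcome: (M, S1) with payoffs (8, 9).
Under simultaneous play:
Alto's best replies: S1→M; S2→XL; S3→XL; S4→L; S5→XL.
Brio's best replies: S→S3; M→S1; L→S2; XL→S4.
Only (M, S1) has each player best-responding; Nash payoffs (8, 9).
Sequential outcome (M, S1) coincides with the Nash profile (M, S1).

yes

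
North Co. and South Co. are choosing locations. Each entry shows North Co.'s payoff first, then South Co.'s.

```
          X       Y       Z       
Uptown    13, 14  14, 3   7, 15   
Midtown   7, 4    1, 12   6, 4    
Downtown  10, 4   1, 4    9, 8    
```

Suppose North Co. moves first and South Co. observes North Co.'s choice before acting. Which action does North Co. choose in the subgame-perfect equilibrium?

Solve by backward induction (North Co. leads).
- Uptown: BR = Z, leader payoff 7.
- Midtown: BR = Y, leader payoff 1.
- Downtown: BR = Z, leader payoff 9.
Among 7, 1, 9, the best is 9 at Downtown. Subgame-perfect outcome: (Downtown, Z) with payoffs (9, 8).

Downtown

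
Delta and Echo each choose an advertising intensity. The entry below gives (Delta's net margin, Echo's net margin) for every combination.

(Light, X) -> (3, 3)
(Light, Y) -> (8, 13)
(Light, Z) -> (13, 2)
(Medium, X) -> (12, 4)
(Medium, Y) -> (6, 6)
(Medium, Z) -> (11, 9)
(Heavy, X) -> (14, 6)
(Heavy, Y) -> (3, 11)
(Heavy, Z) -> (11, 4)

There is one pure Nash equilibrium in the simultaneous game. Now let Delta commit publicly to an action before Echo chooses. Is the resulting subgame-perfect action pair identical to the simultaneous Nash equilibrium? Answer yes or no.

no

Work backward from Echo's decision.
- Light: Echo compares 3, 13, 2 and picks Y; Delta would get 8.
- Medium: Echo compares 4, 6, 9 and picks Z; Delta would get 11.
- Heavy: Echo compares 6, 11, 4 and picks Y; Delta would get 3.
Among 8, 11, 3, the best is 11 at Medium. Subgame-perfect outcome: (Medium, Z) with payoffs (11, 9).
Under simultaneous play:
Delta's best replies: X→Heavy; Y→Light; Z→Light.
Echo's best replies: Light→Y; Medium→Z; Heavy→Y.
The unique mutual best reply is (Light, Y), giving (8, 13).
Sequential outcome (Medium, Z) differs from the Nash profile (Light, Y).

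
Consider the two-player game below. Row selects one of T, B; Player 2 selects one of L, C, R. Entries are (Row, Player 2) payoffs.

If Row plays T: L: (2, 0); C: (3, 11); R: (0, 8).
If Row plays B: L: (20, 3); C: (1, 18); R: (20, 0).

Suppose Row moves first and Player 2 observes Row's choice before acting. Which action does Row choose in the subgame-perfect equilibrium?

Player 2 best-responds to each possible Row move:
- T → Player 2 plays C (best of 0, 11, 8); Row gets 3.
- B → Player 2 plays C (best of 3, 18, 0); Row gets 1.
Maximizing over 3, 1, Row chooses T. Subgame-perfect outcome: (T, C) with payoffs (3, 11).

T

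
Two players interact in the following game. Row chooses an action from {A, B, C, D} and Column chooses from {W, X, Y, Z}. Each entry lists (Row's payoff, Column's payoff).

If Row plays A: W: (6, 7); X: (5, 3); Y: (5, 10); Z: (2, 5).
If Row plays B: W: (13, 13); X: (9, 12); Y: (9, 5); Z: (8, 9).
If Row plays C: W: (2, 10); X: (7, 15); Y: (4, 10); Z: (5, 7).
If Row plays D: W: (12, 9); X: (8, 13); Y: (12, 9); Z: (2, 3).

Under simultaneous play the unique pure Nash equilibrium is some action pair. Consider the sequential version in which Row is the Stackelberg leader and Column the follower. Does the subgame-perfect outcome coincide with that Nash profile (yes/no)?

Backward induction with Row moving first.
- A: Column compares 7, 3, 10, 5 and picks Y; Row would get 5.
- B: Column compares 13, 12, 5, 9 and picks W; Row would get 13.
- C: Column compares 10, 15, 10, 7 and picks X; Row would get 7.
- D: Column compares 9, 13, 9, 3 and picks X; Row would get 8.
Among 5, 13, 7, 8, the best is 13 at B. Subgame-perfect outcome: (B, W) with payoffs (13, 13).
For the simultaneous game, intersect best replies.
Row's best replies: W→B; X→B; Y→D; Z→B.
Column's best replies: A→Y; B→W; C→X; D→X.
The unique mutual best reply is (B, W), giving (13, 13).
Sequential outcome (B, W) coincides with the Nash profile (B, W).

yes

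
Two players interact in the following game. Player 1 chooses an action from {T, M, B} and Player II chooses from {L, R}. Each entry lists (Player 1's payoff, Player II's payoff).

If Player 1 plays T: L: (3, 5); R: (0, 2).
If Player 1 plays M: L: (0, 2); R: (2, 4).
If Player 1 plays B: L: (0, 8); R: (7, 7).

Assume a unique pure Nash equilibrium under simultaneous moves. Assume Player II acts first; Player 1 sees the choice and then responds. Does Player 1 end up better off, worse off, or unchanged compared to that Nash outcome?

better off

Solve by backward induction (Player II leads).
- L: BR = T, leader payoff 5.
- R: BR = B, leader payoff 7.
Maximizing over 5, 7, Player II chooses R. Subgame-perfect outcome: (B, R) with payoffs (7, 7).
For the simultaneous game, intersect best replies.
Player 1's best replies: L→T; R→B.
Player II's best replies: T→L; M→R; B→L.
Only (T, L) has each player best-responding; Nash payoffs (3, 5).
Player 1 earns 7 sequentially versus 3 at the Nash outcome: better off.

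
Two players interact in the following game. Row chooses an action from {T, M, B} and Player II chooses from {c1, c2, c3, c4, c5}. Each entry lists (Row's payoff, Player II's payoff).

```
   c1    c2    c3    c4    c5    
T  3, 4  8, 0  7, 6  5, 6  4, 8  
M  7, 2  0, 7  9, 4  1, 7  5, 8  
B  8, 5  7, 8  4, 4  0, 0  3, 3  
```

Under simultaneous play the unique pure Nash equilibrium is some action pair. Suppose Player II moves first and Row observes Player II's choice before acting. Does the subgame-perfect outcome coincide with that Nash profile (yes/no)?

Work backward from Row's decision.
- c1: BR = B, leader payoff 5.
- c2: BR = T, leader payoff 0.
- c3: BR = M, leader payoff 4.
- c4: BR = T, leader payoff 6.
- c5: BR = M, leader payoff 8.
Among 5, 0, 4, 6, 8, the best is 8 at c5. Subgame-perfect outcome: (M, c5) with payoffs (5, 8).
Under simultaneous play:
Row's best replies: c1→B; c2→T; c3→M; c4→T; c5→M.
Player II's best replies: T→c5; M→c5; B→c2.
Only (M, c5) has each player best-responding; Nash payoffs (5, 8).
Sequential outcome (M, c5) coincides with the Nash profile (M, c5).

yes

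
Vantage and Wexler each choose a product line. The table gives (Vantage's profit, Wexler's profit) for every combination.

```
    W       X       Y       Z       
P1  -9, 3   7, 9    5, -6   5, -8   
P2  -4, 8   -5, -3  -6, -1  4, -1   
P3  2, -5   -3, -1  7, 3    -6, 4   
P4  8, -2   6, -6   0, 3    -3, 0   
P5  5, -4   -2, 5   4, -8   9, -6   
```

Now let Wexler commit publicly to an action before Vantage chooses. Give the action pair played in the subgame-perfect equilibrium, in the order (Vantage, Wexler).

(P1, X)

Vantage best-responds to each possible Wexler move:
- W: Vantage compares -9, -4, 2, 8, 5 and picks P4; Wexler would get -2.
- X: Vantage compares 7, -5, -3, 6, -2 and picks P1; Wexler would get 9.
- Y: Vantage compares 5, -6, 7, 0, 4 and picks P3; Wexler would get 3.
- Z: Vantage compares 5, 4, -6, -3, 9 and picks P5; Wexler would get -6.
Among -2, 9, 3, -6, the best is 9 at X. Subgame-perfect outcome: (P1, X) with payoffs (7, 9).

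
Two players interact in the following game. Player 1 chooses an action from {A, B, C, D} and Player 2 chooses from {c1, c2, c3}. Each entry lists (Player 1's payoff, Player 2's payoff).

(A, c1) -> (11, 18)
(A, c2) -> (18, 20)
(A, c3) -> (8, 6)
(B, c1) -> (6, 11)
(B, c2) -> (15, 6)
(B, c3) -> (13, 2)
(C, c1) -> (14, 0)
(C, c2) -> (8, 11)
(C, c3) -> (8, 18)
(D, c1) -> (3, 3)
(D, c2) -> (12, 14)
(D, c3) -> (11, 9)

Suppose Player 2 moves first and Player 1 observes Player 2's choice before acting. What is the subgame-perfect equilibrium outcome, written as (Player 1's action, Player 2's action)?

Backward induction with Player 2 moving first.
- c1: BR = C, leader payoff 0.
- c2: BR = A, leader payoff 20.
- c3: BR = B, leader payoff 2.
Maximizing over 0, 20, 2, Player 2 chooses c2. Subgame-perfect outcome: (A, c2) with payoffs (18, 20).

(A, c2)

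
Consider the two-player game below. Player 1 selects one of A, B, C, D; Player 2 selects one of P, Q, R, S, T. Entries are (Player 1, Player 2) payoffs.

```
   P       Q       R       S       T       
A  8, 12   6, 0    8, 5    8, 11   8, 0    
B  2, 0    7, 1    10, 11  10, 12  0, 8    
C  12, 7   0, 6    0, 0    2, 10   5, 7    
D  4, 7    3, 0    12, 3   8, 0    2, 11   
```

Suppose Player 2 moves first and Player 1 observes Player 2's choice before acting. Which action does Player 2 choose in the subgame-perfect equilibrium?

S

Player 1 best-responds to each possible Player 2 move:
- P → Player 1 plays C (best of 8, 2, 12, 4); Player 2 gets 7.
- Q → Player 1 plays B (best of 6, 7, 0, 3); Player 2 gets 1.
- R → Player 1 plays D (best of 8, 10, 0, 12); Player 2 gets 3.
- S → Player 1 plays B (best of 8, 10, 2, 8); Player 2 gets 12.
- T → Player 1 plays A (best of 8, 0, 5, 2); Player 2 gets 0.
Among 7, 1, 3, 12, 0, the best is 12 at S. Subgame-perfect outcome: (B, S) with payoffs (10, 12).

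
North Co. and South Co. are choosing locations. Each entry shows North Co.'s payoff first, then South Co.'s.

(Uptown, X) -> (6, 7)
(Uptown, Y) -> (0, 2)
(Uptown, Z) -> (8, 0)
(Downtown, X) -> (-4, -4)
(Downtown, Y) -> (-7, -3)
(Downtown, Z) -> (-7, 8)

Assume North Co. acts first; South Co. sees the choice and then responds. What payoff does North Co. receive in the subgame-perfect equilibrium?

Work backward from South Co.'s decision.
- Uptown: BR = X, leader payoff 6.
- Downtown: BR = Z, leader payoff -7.
Among 6, -7, the best is 6 at Uptown. Subgame-perfect outcome: (Uptown, X) with payoffs (6, 7).

6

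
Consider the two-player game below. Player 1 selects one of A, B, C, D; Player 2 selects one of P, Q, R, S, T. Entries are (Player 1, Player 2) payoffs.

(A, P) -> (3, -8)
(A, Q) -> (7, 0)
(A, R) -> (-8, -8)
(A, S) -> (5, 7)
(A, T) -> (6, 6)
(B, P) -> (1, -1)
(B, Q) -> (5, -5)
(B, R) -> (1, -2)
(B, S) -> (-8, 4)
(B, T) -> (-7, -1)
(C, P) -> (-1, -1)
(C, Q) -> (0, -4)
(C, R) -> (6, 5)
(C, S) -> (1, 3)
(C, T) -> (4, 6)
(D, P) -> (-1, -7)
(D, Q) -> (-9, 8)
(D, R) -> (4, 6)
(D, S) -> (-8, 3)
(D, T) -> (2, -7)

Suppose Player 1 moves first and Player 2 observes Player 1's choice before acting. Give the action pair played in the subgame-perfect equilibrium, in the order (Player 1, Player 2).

(A, S)

Player 2 best-responds to each possible Player 1 move:
- A: Player 2 compares -8, 0, -8, 7, 6 and picks S; Player 1 would get 5.
- B: Player 2 compares -1, -5, -2, 4, -1 and picks S; Player 1 would get -8.
- C: Player 2 compares -1, -4, 5, 3, 6 and picks T; Player 1 would get 4.
- D: Player 2 compares -7, 8, 6, 3, -7 and picks Q; Player 1 would get -9.
Among 5, -8, 4, -9, the best is 5 at A. Subgame-perfect outcome: (A, S) with payoffs (5, 7).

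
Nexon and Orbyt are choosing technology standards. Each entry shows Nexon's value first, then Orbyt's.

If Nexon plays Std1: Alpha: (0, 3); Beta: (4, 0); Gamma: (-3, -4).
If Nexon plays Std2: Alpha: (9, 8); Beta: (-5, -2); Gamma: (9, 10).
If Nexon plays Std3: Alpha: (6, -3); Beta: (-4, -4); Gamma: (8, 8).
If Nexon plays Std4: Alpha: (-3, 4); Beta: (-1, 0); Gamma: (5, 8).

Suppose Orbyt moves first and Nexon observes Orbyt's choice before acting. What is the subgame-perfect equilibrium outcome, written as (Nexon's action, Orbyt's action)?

Solve by backward induction (Orbyt leads).
- Alpha: Nexon compares 0, 9, 6, -3 and picks Std2; Orbyt would get 8.
- Beta: Nexon compares 4, -5, -4, -1 and picks Std1; Orbyt would get 0.
- Gamma: Nexon compares -3, 9, 8, 5 and picks Std2; Orbyt would get 10.
Orbyt's induced payoffs are 8, 0, 10, so Orbyt commits to Gamma. Subgame-perfect outcome: (Std2, Gamma) with payoffs (9, 10).

(Std2, Gamma)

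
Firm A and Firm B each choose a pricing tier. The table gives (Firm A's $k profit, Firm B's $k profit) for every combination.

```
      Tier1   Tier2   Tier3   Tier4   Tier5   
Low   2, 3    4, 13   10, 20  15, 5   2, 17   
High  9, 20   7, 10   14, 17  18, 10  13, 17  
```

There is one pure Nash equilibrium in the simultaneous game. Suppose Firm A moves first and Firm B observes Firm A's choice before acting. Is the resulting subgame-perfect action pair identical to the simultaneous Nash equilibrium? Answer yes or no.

Firm B best-responds to each possible Firm A move:
- Low → Firm B plays Tier3 (best of 3, 13, 20, 5, 17); Firm A gets 10.
- High → Firm B plays Tier1 (best of 20, 10, 17, 10, 17); Firm A gets 9.
Maximizing over 10, 9, Firm A chooses Low. Subgame-perfect outcome: (Low, Tier3) with payoffs (10, 20).
Now find the simultaneous Nash equilibrium.
Firm A's best replies: Tier1→High; Tier2→High; Tier3→High; Tier4→High; Tier5→High.
Firm B's best replies: Low→Tier3; High→Tier1.
The unique mutual best reply is (High, Tier1), giving (9, 20).
Sequential outcome (Low, Tier3) differs from the Nash profile (High, Tier1).

no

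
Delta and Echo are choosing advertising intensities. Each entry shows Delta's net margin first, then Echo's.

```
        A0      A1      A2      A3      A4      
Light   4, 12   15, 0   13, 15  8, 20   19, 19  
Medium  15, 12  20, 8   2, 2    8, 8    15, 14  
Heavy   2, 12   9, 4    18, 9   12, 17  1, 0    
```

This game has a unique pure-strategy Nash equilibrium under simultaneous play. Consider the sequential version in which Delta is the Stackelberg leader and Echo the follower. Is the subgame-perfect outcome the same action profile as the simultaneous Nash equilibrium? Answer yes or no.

Solve by backward induction (Delta leads).
- Light: BR = A3, leader payoff 8.
- Medium: BR = A4, leader payoff 15.
- Heavy: BR = A3, leader payoff 12.
Delta's induced payoffs are 8, 15, 12, so Delta commits to Medium. Subgame-perfect outcome: (Medium, A4) with payoffs (15, 14).
Now find the simultaneous Nash equilibrium.
Delta's best replies: A0→Medium; A1→Medium; A2→Heavy; A3→Heavy; A4→Light.
Echo's best replies: Light→A3; Medium→A4; Heavy→A3.
Only (Heavy, A3) has each player best-responding; Nash payoffs (12, 17).
Sequential outcome (Medium, A4) differs from the Nash profile (Heavy, A3).

no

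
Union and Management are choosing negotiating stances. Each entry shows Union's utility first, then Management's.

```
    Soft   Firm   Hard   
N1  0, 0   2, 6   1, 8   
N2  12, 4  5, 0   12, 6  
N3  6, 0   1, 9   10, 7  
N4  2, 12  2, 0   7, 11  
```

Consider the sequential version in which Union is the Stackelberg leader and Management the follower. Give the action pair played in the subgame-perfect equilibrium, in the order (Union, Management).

(N2, Hard)

Backward induction with Union moving first.
- N1: Management compares 0, 6, 8 and picks Hard; Union would get 1.
- N2: Management compares 4, 0, 6 and picks Hard; Union would get 12.
- N3: Management compares 0, 9, 7 and picks Firm; Union would get 1.
- N4: Management compares 12, 0, 11 and picks Soft; Union would get 2.
Among 1, 12, 1, 2, the best is 12 at N2. Subgame-perfect outcome: (N2, Hard) with payoffs (12, 6).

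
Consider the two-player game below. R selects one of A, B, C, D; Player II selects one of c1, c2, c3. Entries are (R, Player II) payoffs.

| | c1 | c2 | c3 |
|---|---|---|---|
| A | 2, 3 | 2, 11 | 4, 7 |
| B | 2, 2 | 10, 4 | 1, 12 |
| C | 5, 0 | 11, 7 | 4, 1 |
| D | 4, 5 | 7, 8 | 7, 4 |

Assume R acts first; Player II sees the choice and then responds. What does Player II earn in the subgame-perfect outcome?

Solve by backward induction (R leads).
- A: BR = c2, leader payoff 2.
- B: BR = c3, leader payoff 1.
- C: BR = c2, leader payoff 11.
- D: BR = c2, leader payoff 7.
Among 2, 1, 11, 7, the best is 11 at C. Subgame-perfect outcome: (C, c2) with payoffs (11, 7).

7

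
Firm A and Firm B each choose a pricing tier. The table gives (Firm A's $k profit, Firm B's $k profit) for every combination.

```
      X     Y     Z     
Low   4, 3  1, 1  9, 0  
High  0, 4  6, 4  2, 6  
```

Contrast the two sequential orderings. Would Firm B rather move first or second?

If Firm A leads: Firm B's best replies are Low→X, High→Z; Firm A's induced payoffs 4, 2; outcome (Low, X), payoffs (4, 3).
If Firm B leads: Firm A's best replies are X→Low, Y→High, Z→Low; Firm B's induced payoffs 3, 4, 0; outcome (High, Y), payoffs (6, 4).
Firm B gets 4 moving first and 3 moving second, so Firm B prefers to move first.

first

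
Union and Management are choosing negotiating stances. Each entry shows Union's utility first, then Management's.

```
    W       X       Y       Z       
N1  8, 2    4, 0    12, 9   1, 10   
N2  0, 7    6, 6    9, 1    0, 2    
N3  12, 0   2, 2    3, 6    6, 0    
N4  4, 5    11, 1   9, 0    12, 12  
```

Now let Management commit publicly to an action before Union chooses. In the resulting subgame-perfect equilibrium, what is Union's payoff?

12

Union best-responds to each possible Management move:
- W: BR = N3, leader payoff 0.
- X: BR = N4, leader payoff 1.
- Y: BR = N1, leader payoff 9.
- Z: BR = N4, leader payoff 12.
Management's induced payoffs are 0, 1, 9, 12, so Management commits to Z. Subgame-perfect outcome: (N4, Z) with payoffs (12, 12).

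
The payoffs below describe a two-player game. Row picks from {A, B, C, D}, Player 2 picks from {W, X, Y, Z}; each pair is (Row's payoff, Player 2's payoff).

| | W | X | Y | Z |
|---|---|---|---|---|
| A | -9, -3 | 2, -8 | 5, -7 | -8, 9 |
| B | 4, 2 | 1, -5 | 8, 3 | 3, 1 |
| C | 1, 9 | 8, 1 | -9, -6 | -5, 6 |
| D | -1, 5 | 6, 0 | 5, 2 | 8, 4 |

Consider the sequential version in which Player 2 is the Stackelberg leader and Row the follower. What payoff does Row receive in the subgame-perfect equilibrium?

Work backward from Row's decision.
- W: BR = B, leader payoff 2.
- X: BR = C, leader payoff 1.
- Y: BR = B, leader payoff 3.
- Z: BR = D, leader payoff 4.
Player 2's induced payoffs are 2, 1, 3, 4, so Player 2 commits to Z. Subgame-perfect outcome: (D, Z) with payoffs (8, 4).

8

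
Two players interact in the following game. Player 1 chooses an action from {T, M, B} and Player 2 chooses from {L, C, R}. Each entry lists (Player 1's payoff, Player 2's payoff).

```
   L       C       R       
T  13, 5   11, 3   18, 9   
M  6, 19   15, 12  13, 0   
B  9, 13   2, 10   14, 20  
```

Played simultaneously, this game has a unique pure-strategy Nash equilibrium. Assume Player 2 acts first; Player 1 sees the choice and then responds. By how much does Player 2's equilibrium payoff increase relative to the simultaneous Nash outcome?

Solve by backward induction (Player 2 leads).
- L: BR = T, leader payoff 5.
- C: BR = M, leader payoff 12.
- R: BR = T, leader payoff 9.
Among 5, 12, 9, the best is 12 at C. Subgame-perfect outcome: (M, C) with payoffs (15, 12).
For the simultaneous game, intersect best replies.
Player 1's best replies: L→T; C→M; R→T.
Player 2's best replies: T→R; M→L; B→R.
Only (T, R) has each player best-responding; Nash payoffs (18, 9).
Player 2's commitment gain: 12 − 9 = 3.

3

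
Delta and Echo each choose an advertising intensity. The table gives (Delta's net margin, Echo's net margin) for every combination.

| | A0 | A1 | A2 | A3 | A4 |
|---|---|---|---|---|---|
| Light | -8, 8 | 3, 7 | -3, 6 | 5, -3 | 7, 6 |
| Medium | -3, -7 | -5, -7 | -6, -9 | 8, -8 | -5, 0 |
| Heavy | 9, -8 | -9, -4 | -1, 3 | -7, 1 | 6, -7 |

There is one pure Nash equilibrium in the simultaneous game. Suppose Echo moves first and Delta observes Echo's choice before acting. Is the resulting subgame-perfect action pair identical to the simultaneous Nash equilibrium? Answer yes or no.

Solve by backward induction (Echo leads).
- A0 → Delta plays Heavy (best of -8, -3, 9); Echo gets -8.
- A1 → Delta plays Light (best of 3, -5, -9); Echo gets 7.
- A2 → Delta plays Heavy (best of -3, -6, -1); Echo gets 3.
- A3 → Delta plays Medium (best of 5, 8, -7); Echo gets -8.
- A4 → Delta plays Light (best of 7, -5, 6); Echo gets 6.
Echo's induced payoffs are -8, 7, 3, -8, 6, so Echo commits to A1. Subgame-perfect outcome: (Light, A1) with payoffs (3, 7).
Under simultaneous play:
Delta's best replies: A0→Heavy; A1→Light; A2→Heavy; A3→Medium; A4→Light.
Echo's best replies: Light→A0; Medium→A4; Heavy→A2.
The unique mutual best reply is (Heavy, A2), giving (-1, 3).
Sequential outcome (Light, A1) differs from the Nash profile (Heavy, A2).

no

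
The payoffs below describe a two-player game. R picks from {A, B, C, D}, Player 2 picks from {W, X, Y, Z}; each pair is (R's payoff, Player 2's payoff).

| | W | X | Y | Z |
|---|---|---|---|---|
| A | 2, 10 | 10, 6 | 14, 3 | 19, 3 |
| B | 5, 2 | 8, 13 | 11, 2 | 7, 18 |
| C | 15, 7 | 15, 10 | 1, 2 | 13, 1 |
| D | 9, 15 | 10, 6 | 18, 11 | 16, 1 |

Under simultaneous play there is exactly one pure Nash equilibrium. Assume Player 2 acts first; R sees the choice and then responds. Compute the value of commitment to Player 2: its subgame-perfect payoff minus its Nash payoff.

1

Solve by backward induction (Player 2 leads).
- W: BR = C, leader payoff 7.
- X: BR = C, leader payoff 10.
- Y: BR = D, leader payoff 11.
- Z: BR = A, leader payoff 3.
Among 7, 10, 11, 3, the best is 11 at Y. Subgame-perfect outcome: (D, Y) with payoffs (18, 11).
Now find the simultaneous Nash equilibrium.
R's best replies: W→C; X→C; Y→D; Z→A.
Player 2's best replies: A→W; B→Z; C→X; D→W.
The unique mutual best reply is (C, X), giving (15, 10).
Player 2's commitment gain: 11 − 10 = 1.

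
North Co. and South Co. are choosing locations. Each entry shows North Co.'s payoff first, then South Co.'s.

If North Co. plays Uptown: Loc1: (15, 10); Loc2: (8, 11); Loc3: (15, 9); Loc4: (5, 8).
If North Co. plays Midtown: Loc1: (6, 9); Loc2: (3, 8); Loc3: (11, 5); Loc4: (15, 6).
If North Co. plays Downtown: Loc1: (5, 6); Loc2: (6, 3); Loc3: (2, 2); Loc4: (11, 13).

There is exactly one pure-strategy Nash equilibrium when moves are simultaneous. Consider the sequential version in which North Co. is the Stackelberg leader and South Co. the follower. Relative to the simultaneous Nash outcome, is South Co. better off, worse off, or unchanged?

better off

Work backward from South Co.'s decision.
- Uptown: South Co. compares 10, 11, 9, 8 and picks Loc2; North Co. would get 8.
- Midtown: South Co. compares 9, 8, 5, 6 and picks Loc1; North Co. would get 6.
- Downtown: South Co. compares 6, 3, 2, 13 and picks Loc4; North Co. would get 11.
North Co.'s induced payoffs are 8, 6, 11, so North Co. commits to Downtown. Subgame-perfect outcome: (Downtown, Loc4) with payoffs (11, 13).
For the simultaneous game, intersect best replies.
North Co.'s best replies: Loc1→Uptown; Loc2→Uptown; Loc3→Uptown; Loc4→Midtown.
South Co.'s best replies: Uptown→Loc2; Midtown→Loc1; Downtown→Loc4.
Only (Uptown, Loc2) has each player best-responding; Nash payoffs (8, 11).
South Co. earns 13 sequentially versus 11 at the Nash outcome: better off.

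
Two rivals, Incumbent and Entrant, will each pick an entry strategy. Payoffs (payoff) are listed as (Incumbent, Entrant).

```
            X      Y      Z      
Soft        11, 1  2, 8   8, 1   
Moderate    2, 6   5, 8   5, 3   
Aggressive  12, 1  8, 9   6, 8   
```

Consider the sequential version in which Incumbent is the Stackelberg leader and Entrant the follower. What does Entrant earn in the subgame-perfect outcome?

Solve by backward induction (Incumbent leads).
- Soft: BR = Y, leader payoff 2.
- Moderate: BR = Y, leader payoff 5.
- Aggressive: BR = Y, leader payoff 8.
Among 2, 5, 8, the best is 8 at Aggressive. Subgame-perfect outcome: (Aggressive, Y) with payoffs (8, 9).

9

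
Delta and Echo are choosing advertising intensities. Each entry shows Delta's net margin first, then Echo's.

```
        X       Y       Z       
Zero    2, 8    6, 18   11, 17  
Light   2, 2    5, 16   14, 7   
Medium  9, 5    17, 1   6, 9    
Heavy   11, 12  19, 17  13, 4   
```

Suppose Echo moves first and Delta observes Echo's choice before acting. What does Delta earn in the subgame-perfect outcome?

19

Work backward from Delta's decision.
- X → Delta plays Heavy (best of 2, 2, 9, 11); Echo gets 12.
- Y → Delta plays Heavy (best of 6, 5, 17, 19); Echo gets 17.
- Z → Delta plays Light (best of 11, 14, 6, 13); Echo gets 7.
Echo's induced payoffs are 12, 17, 7, so Echo commits to Y. Subgame-perfect outcome: (Heavy, Y) with payoffs (19, 17).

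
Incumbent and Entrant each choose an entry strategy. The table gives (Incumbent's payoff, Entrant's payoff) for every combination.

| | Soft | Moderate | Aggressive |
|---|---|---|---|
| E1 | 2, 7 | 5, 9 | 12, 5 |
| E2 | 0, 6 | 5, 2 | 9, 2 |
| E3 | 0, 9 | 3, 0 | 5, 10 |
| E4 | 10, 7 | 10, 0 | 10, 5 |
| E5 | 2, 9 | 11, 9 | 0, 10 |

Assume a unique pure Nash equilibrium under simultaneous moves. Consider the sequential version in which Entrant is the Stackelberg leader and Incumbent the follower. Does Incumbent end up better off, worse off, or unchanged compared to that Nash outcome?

Incumbent best-responds to each possible Entrant move:
- Soft → Incumbent plays E4 (best of 2, 0, 0, 10, 2); Entrant gets 7.
- Moderate → Incumbent plays E5 (best of 5, 5, 3, 10, 11); Entrant gets 9.
- Aggressive → Incumbent plays E1 (best of 12, 9, 5, 10, 0); Entrant gets 5.
Among 7, 9, 5, the best is 9 at Moderate. Subgame-perfect outcome: (E5, Moderate) with payoffs (11, 9).
For the simultaneous game, intersect best replies.
Incumbent's best replies: Soft→E4; Moderate→E5; Aggressive→E1.
Entrant's best replies: E1→Moderate; E2→Soft; E3→Aggressive; E4→Soft; E5→Aggressive.
The unique mutual best reply is (E4, Soft), giving (10, 7).
Incumbent earns 11 sequentially versus 10 at the Nash outcome: better off.

better off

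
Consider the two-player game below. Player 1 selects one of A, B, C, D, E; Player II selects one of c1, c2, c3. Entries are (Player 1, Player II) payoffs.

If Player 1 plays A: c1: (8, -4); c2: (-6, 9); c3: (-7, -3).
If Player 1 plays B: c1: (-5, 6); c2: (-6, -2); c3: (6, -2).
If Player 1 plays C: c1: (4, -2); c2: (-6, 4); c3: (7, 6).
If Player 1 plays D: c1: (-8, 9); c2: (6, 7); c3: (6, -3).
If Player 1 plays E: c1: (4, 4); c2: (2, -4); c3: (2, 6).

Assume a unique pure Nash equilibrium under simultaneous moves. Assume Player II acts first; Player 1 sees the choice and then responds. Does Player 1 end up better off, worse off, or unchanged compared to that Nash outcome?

worse off

Player 1 best-responds to each possible Player II move:
- c1: BR = A, leader payoff -4.
- c2: BR = D, leader payoff 7.
- c3: BR = C, leader payoff 6.
Among -4, 7, 6, the best is 7 at c2. Subgame-perfect outcome: (D, c2) with payoffs (6, 7).
Under simultaneous play:
Player 1's best replies: c1→A; c2→D; c3→C.
Player II's best replies: A→c2; B→c1; C→c3; D→c1; E→c3.
Only (C, c3) has each player best-responding; Nash payoffs (7, 6).
Player 1 earns 6 sequentially versus 7 at the Nash outcome: worse off.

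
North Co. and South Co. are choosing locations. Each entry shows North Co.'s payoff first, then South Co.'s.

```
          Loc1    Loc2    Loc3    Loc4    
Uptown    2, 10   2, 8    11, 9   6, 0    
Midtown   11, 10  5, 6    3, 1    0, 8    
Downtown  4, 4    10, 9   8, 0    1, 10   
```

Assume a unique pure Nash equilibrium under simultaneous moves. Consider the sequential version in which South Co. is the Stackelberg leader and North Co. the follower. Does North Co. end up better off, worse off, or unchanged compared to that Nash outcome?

unchanged

Backward induction with South Co. moving first.
- Loc1: North Co. compares 2, 11, 4 and picks Midtown; South Co. would get 10.
- Loc2: North Co. compares 2, 5, 10 and picks Downtown; South Co. would get 9.
- Loc3: North Co. compares 11, 3, 8 and picks Uptown; South Co. would get 9.
- Loc4: North Co. compares 6, 0, 1 and picks Uptown; South Co. would get 0.
South Co.'s induced payoffs are 10, 9, 9, 0, so South Co. commits to Loc1. Subgame-perfect outcome: (Midtown, Loc1) with payoffs (11, 10).
Under simultaneous play:
North Co.'s best replies: Loc1→Midtown; Loc2→Downtown; Loc3→Uptown; Loc4→Uptown.
South Co.'s best replies: Uptown→Loc1; Midtown→Loc1; Downtown→Loc4.
The unique mutual best reply is (Midtown, Loc1), giving (11, 10).
North Co. earns 11 sequentially versus 11 at the Nash outcome: unchanged.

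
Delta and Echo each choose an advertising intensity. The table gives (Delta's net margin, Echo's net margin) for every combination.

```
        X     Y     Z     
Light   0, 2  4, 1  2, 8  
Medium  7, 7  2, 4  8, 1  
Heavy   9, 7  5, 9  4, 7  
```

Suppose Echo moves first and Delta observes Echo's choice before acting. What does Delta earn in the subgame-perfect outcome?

5

Work backward from Delta's decision.
- X → Delta plays Heavy (best of 0, 7, 9); Echo gets 7.
- Y → Delta plays Heavy (best of 4, 2, 5); Echo gets 9.
- Z → Delta plays Medium (best of 2, 8, 4); Echo gets 1.
Among 7, 9, 1, the best is 9 at Y. Subgame-perfect outcome: (Heavy, Y) with payoffs (5, 9).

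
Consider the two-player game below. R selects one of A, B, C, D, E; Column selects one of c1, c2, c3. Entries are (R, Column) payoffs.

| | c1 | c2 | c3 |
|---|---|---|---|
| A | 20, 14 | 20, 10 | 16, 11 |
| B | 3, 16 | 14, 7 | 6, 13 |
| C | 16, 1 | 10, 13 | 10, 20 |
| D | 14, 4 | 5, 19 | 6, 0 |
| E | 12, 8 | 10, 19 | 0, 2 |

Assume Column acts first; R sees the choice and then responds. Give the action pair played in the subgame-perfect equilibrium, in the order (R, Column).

Backward induction with Column moving first.
- c1 → R plays A (best of 20, 3, 16, 14, 12); Column gets 14.
- c2 → R plays A (best of 20, 14, 10, 5, 10); Column gets 10.
- c3 → R plays A (best of 16, 6, 10, 6, 0); Column gets 11.
Column's induced payoffs are 14, 10, 11, so Column commits to c1. Subgame-perfect outcome: (A, c1) with payoffs (20, 14).

(A, c1)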